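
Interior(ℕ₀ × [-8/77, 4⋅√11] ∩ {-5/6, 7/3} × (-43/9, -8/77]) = ∅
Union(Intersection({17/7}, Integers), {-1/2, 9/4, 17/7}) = {-1/2, 9/4, 17/7}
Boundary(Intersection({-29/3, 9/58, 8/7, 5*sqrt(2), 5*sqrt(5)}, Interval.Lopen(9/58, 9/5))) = {8/7}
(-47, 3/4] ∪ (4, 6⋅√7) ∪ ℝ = (-∞, ∞)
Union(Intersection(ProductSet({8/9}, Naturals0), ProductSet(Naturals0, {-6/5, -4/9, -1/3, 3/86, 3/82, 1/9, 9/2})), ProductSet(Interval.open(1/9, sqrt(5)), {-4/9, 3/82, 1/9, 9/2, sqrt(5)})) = ProductSet(Interval.open(1/9, sqrt(5)), {-4/9, 3/82, 1/9, 9/2, sqrt(5)})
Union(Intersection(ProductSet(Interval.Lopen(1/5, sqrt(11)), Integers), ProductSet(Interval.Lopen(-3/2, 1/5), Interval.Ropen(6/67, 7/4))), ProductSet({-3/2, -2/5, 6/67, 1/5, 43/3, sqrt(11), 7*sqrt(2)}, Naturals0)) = ProductSet({-3/2, -2/5, 6/67, 1/5, 43/3, sqrt(11), 7*sqrt(2)}, Naturals0)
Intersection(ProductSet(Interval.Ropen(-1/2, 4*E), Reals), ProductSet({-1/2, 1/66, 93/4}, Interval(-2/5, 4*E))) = ProductSet({-1/2, 1/66}, Interval(-2/5, 4*E))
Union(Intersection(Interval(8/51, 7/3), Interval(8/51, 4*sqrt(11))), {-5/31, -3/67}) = Union({-5/31, -3/67}, Interval(8/51, 7/3))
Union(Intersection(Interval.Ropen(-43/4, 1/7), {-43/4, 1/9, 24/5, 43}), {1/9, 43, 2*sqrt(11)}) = {-43/4, 1/9, 43, 2*sqrt(11)}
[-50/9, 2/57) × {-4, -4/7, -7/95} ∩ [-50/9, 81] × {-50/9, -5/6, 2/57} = ∅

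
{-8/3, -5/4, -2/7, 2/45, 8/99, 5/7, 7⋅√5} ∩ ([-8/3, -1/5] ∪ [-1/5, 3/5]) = {-8/3, -5/4, -2/7, 2/45, 8/99}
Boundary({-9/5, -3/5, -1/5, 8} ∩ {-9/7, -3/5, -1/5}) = {-3/5, -1/5}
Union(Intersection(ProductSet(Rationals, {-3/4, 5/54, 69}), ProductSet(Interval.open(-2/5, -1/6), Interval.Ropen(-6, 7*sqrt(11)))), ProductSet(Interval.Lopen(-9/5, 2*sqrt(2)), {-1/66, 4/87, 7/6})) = Union(ProductSet(Intersection(Interval.open(-2/5, -1/6), Rationals), {-3/4, 5/54}), ProductSet(Interval.Lopen(-9/5, 2*sqrt(2)), {-1/66, 4/87, 7/6}))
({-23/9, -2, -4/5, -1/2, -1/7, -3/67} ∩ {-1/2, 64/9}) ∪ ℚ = ℚ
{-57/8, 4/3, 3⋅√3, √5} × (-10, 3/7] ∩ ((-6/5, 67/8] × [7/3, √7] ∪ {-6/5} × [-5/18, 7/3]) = ∅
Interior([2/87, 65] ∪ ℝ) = (-∞, ∞)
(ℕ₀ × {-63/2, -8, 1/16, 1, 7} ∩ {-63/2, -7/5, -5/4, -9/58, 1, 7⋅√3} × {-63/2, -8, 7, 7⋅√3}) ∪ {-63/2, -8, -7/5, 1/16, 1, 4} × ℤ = ({1} × {-63/2, -8, 7}) ∪ ({-63/2, -8, -7/5, 1/16, 1, 4} × ℤ)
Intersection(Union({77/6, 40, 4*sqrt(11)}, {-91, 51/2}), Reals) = {-91, 77/6, 51/2, 40, 4*sqrt(11)}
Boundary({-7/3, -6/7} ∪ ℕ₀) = {-7/3, -6/7} ∪ ℕ₀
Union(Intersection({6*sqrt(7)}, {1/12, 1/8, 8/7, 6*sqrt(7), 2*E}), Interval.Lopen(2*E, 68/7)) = Union({6*sqrt(7)}, Interval.Lopen(2*E, 68/7))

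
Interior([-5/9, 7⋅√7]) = (-5/9, 7⋅√7)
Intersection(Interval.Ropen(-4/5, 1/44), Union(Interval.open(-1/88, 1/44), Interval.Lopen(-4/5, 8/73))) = Interval.open(-4/5, 1/44)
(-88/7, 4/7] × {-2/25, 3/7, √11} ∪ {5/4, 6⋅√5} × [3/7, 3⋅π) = ((-88/7, 4/7] × {-2/25, 3/7, √11}) ∪ ({5/4, 6⋅√5} × [3/7, 3⋅π))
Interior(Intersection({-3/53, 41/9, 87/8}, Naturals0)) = EmptySet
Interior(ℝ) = ℝ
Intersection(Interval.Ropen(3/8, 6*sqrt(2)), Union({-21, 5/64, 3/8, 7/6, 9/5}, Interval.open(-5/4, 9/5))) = Interval(3/8, 9/5)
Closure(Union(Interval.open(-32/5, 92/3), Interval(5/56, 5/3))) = Interval(-32/5, 92/3)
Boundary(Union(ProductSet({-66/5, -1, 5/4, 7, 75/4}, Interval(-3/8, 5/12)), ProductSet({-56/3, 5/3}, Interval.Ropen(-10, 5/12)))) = Union(ProductSet({-56/3, 5/3}, Interval(-10, 5/12)), ProductSet({-66/5, -1, 5/4, 7, 75/4}, Interval(-3/8, 5/12)))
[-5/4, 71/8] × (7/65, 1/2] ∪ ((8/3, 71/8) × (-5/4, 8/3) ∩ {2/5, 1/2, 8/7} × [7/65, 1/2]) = [-5/4, 71/8] × (7/65, 1/2]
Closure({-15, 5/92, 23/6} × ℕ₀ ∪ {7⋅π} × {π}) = ({-15, 5/92, 23/6} × ℕ₀) ∪ ({7⋅π} × {π})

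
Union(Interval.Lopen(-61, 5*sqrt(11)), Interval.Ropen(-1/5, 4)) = Interval.Lopen(-61, 5*sqrt(11))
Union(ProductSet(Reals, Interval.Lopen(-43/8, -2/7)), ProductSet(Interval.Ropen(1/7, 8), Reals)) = Union(ProductSet(Interval.Ropen(1/7, 8), Reals), ProductSet(Reals, Interval.Lopen(-43/8, -2/7)))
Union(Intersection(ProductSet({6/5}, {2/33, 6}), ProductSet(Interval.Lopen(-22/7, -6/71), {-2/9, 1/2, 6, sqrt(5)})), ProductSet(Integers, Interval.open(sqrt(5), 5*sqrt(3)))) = ProductSet(Integers, Interval.open(sqrt(5), 5*sqrt(3)))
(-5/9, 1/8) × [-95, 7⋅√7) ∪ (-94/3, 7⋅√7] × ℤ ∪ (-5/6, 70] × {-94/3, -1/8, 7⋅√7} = ((-94/3, 7⋅√7] × ℤ) ∪ ((-5/6, 70] × {-94/3, -1/8, 7⋅√7}) ∪ ((-5/9, 1/8) × [-95, 7⋅√7))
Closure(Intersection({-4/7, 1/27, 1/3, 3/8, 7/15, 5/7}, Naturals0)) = EmptySet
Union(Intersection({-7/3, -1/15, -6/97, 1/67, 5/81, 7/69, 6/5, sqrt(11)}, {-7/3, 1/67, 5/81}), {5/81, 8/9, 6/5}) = {-7/3, 1/67, 5/81, 8/9, 6/5}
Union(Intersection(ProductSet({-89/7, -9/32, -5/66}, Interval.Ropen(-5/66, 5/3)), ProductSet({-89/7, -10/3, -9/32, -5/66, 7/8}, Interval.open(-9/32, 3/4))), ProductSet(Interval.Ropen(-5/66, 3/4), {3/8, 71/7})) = Union(ProductSet({-89/7, -9/32, -5/66}, Interval.Ropen(-5/66, 3/4)), ProductSet(Interval.Ropen(-5/66, 3/4), {3/8, 71/7}))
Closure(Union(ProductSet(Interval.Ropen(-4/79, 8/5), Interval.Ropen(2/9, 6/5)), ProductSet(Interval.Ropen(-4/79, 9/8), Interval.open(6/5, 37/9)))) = Union(ProductSet({-4/79, 9/8}, Interval(6/5, 37/9)), ProductSet({-4/79, 8/5}, Interval(2/9, 6/5)), ProductSet(Interval(-4/79, 9/8), {6/5, 37/9}), ProductSet(Interval.Ropen(-4/79, 9/8), Interval.open(6/5, 37/9)), ProductSet(Interval(-4/79, 8/5), {2/9, 6/5}), ProductSet(Interval.Ropen(-4/79, 8/5), Interval.Ropen(2/9, 6/5)))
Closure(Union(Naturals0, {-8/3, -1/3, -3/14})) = Union({-8/3, -1/3, -3/14}, Naturals0)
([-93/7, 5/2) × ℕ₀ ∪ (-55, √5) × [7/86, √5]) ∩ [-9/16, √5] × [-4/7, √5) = ([-9/16, √5] × {0, 1, 2}) ∪ ([-9/16, √5) × [7/86, √5))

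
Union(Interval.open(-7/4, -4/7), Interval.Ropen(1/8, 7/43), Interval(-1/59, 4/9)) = Union(Interval.open(-7/4, -4/7), Interval(-1/59, 4/9))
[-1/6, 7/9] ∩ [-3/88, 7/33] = [-3/88, 7/33]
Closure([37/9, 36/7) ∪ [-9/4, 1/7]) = [-9/4, 1/7] ∪ [37/9, 36/7]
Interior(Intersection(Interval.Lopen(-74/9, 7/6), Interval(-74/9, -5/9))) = Interval.open(-74/9, -5/9)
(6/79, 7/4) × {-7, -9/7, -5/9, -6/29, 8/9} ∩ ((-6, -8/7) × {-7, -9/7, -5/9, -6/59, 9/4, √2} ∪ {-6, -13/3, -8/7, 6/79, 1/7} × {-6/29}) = {1/7} × {-6/29}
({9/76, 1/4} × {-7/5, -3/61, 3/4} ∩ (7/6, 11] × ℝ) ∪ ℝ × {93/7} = ℝ × {93/7}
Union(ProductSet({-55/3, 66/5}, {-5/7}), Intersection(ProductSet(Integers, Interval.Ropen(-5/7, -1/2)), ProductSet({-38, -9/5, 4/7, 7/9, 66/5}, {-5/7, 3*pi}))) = ProductSet({-38, -55/3, 66/5}, {-5/7})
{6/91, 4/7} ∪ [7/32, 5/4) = {6/91} ∪ [7/32, 5/4)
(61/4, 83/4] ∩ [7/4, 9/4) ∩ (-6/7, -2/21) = ∅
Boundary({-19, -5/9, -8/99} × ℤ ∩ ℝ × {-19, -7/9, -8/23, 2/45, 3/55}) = {-19, -5/9, -8/99} × {-19}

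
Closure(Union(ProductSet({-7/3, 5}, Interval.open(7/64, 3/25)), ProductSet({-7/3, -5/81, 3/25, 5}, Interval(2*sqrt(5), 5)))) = Union(ProductSet({-7/3, 5}, Interval(7/64, 3/25)), ProductSet({-7/3, -5/81, 3/25, 5}, Interval(2*sqrt(5), 5)))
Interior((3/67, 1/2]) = (3/67, 1/2)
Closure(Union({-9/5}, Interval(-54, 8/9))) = Interval(-54, 8/9)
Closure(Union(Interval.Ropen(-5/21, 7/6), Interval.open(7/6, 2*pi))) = Interval(-5/21, 2*pi)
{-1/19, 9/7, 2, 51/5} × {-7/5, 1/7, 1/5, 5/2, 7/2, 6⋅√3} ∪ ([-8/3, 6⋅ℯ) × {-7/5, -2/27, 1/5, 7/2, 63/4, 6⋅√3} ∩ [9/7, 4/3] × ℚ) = ([9/7, 4/3] × {-7/5, -2/27, 1/5, 7/2, 63/4}) ∪ ({-1/19, 9/7, 2, 51/5} × {-7/5, 1/7, 1/5, 5/2, 7/2, 6⋅√3})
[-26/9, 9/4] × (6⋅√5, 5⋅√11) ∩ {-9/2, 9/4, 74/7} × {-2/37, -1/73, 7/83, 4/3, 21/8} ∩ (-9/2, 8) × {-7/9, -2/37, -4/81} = ∅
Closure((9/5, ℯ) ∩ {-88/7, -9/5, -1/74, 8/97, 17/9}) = {17/9}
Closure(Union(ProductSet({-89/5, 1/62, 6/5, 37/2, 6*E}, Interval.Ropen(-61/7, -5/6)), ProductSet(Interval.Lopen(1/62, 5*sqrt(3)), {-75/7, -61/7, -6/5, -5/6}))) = Union(ProductSet({-89/5, 1/62, 6/5, 37/2, 6*E}, Interval(-61/7, -5/6)), ProductSet(Interval(1/62, 5*sqrt(3)), {-75/7, -61/7, -6/5, -5/6}))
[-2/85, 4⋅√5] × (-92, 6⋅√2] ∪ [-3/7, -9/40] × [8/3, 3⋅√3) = ([-3/7, -9/40] × [8/3, 3⋅√3)) ∪ ([-2/85, 4⋅√5] × (-92, 6⋅√2])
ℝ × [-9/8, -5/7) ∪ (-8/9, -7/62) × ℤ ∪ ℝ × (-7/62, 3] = ((-8/9, -7/62) × ℤ) ∪ (ℝ × ([-9/8, -5/7) ∪ (-7/62, 3]))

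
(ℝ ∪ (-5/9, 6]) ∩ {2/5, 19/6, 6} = {2/5, 19/6, 6}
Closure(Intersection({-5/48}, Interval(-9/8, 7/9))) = {-5/48}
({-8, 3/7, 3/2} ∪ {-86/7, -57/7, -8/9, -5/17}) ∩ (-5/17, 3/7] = {3/7}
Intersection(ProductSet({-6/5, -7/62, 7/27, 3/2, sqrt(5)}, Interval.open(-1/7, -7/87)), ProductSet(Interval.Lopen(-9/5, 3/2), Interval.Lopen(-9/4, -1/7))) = EmptySet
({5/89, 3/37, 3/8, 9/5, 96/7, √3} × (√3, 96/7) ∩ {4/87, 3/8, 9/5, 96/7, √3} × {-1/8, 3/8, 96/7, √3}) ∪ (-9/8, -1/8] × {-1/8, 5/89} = (-9/8, -1/8] × {-1/8, 5/89}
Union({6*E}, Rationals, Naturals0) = Union({6*E}, Rationals)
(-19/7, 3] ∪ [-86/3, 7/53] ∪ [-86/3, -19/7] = [-86/3, 3]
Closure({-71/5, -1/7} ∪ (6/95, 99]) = {-71/5, -1/7} ∪ [6/95, 99]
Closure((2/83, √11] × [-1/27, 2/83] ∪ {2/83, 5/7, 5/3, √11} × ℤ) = ({2/83, 5/7, 5/3, √11} × ℤ) ∪ ([2/83, √11] × {-1/27, 2/83}) ∪ ({2/83, √11} × (ℤ ∪ [-1/27, 2/83])) ∪ ((2/83, √11] × [-1/27, 2/83])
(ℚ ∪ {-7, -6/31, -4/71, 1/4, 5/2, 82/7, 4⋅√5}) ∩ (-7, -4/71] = ℚ ∩ (-7, -4/71]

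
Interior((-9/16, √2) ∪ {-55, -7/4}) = (-9/16, √2)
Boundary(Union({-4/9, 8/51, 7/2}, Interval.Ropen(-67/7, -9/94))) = {-67/7, -9/94, 8/51, 7/2}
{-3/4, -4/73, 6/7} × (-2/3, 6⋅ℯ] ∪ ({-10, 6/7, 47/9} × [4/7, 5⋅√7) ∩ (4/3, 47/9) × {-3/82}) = {-3/4, -4/73, 6/7} × (-2/3, 6⋅ℯ]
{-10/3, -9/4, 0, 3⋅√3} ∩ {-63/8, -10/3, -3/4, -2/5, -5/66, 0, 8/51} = {-10/3, 0}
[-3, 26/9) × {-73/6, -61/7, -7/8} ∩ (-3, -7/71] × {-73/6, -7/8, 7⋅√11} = (-3, -7/71] × {-73/6, -7/8}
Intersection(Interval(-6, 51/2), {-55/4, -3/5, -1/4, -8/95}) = {-3/5, -1/4, -8/95}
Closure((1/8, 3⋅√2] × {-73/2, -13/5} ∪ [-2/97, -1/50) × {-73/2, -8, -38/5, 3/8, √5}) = ([1/8, 3⋅√2] × {-73/2, -13/5}) ∪ ([-2/97, -1/50] × {-73/2, -8, -38/5, 3/8, √5})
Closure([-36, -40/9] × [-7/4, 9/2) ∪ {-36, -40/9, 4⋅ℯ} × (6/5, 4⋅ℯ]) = ([-36, -40/9] × [-7/4, 9/2]) ∪ ({-36, -40/9, 4⋅ℯ} × [6/5, 4⋅ℯ])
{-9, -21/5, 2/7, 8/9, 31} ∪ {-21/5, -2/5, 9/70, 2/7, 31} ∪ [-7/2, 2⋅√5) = {-9, -21/5, 31} ∪ [-7/2, 2⋅√5)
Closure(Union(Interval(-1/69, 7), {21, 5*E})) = Union({21, 5*E}, Interval(-1/69, 7))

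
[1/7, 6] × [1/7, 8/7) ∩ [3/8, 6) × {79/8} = ∅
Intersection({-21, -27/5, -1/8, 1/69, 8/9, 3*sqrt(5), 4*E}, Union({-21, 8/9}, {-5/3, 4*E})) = {-21, 8/9, 4*E}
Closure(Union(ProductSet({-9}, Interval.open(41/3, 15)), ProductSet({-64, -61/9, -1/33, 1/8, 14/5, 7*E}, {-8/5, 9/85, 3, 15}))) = Union(ProductSet({-9}, Interval(41/3, 15)), ProductSet({-64, -61/9, -1/33, 1/8, 14/5, 7*E}, {-8/5, 9/85, 3, 15}))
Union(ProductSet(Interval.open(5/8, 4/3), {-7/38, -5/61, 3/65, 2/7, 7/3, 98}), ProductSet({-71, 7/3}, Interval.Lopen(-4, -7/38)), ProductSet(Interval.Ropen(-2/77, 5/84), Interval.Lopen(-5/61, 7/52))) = Union(ProductSet({-71, 7/3}, Interval.Lopen(-4, -7/38)), ProductSet(Interval.Ropen(-2/77, 5/84), Interval.Lopen(-5/61, 7/52)), ProductSet(Interval.open(5/8, 4/3), {-7/38, -5/61, 3/65, 2/7, 7/3, 98}))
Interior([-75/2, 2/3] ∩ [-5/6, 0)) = (-5/6, 0)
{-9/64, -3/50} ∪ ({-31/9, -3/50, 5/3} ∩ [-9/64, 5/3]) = {-9/64, -3/50, 5/3}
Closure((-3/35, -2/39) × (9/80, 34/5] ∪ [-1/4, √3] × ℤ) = ({-3/35, -2/39} × [9/80, 34/5]) ∪ ([-1/4, √3] × ℤ) ∪ ([-3/35, -2/39] × {9/80, 34/5}) ∪ ((-3/35, -2/39) × (9/80, 34/5])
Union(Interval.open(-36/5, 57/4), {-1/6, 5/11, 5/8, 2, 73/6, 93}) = Union({93}, Interval.open(-36/5, 57/4))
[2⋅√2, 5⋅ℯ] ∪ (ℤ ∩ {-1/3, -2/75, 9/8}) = [2⋅√2, 5⋅ℯ]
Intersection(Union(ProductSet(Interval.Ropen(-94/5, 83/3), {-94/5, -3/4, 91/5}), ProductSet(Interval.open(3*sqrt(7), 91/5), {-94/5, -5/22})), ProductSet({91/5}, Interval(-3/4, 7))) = ProductSet({91/5}, {-3/4})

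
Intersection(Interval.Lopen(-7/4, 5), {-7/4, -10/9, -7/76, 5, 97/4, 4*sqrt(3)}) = {-10/9, -7/76, 5}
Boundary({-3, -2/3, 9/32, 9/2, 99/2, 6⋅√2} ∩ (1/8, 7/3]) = {9/32}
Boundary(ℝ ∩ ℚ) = ℝ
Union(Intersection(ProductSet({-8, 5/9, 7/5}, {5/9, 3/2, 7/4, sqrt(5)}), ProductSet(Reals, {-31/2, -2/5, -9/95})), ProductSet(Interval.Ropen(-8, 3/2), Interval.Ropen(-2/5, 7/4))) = ProductSet(Interval.Ropen(-8, 3/2), Interval.Ropen(-2/5, 7/4))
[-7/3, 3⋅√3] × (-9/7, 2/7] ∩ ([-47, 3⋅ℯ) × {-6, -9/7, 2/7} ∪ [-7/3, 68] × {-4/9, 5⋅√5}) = [-7/3, 3⋅√3] × {-4/9, 2/7}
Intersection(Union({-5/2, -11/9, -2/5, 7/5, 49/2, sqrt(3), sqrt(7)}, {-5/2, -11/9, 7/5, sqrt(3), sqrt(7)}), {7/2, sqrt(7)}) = {sqrt(7)}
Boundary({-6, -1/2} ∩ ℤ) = {-6}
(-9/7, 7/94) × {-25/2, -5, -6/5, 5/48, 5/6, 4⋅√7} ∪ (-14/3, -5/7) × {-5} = ((-14/3, -5/7) × {-5}) ∪ ((-9/7, 7/94) × {-25/2, -5, -6/5, 5/48, 5/6, 4⋅√7})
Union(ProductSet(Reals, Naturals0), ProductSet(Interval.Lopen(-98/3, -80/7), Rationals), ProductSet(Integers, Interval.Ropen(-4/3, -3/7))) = Union(ProductSet(Integers, Interval.Ropen(-4/3, -3/7)), ProductSet(Interval.Lopen(-98/3, -80/7), Rationals), ProductSet(Reals, Naturals0))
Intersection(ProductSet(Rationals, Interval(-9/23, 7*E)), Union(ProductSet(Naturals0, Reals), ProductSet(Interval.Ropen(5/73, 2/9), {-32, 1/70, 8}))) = Union(ProductSet(Intersection(Interval.Ropen(5/73, 2/9), Rationals), {1/70, 8}), ProductSet(Naturals0, Interval(-9/23, 7*E)))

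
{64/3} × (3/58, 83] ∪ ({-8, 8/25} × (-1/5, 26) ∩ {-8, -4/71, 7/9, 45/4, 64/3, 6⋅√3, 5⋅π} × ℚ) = ({64/3} × (3/58, 83]) ∪ ({-8} × (ℚ ∩ (-1/5, 26)))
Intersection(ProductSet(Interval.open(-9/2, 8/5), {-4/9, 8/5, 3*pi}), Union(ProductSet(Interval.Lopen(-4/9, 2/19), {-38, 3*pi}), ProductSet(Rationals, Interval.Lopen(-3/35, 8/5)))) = Union(ProductSet(Intersection(Interval.open(-9/2, 8/5), Rationals), {8/5}), ProductSet(Interval.Lopen(-4/9, 2/19), {3*pi}))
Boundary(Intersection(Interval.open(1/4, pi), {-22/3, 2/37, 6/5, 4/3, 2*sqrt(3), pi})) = {6/5, 4/3}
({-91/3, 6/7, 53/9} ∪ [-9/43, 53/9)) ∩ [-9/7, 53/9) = [-9/43, 53/9)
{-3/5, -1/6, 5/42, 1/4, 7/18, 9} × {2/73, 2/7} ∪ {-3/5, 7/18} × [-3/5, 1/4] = ({-3/5, 7/18} × [-3/5, 1/4]) ∪ ({-3/5, -1/6, 5/42, 1/4, 7/18, 9} × {2/73, 2/7})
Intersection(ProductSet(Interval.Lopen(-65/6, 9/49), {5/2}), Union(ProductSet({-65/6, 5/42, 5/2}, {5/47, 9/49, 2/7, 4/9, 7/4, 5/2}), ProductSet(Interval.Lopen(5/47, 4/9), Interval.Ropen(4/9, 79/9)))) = ProductSet(Interval.Lopen(5/47, 9/49), {5/2})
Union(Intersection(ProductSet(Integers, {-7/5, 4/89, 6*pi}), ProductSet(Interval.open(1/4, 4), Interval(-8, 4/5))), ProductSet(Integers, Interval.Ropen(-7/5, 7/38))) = ProductSet(Integers, Interval.Ropen(-7/5, 7/38))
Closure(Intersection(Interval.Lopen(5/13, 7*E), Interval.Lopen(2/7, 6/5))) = Interval(5/13, 6/5)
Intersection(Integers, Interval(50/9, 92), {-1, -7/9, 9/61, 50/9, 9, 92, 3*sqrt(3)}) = {9, 92}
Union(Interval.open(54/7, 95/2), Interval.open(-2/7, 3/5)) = Union(Interval.open(-2/7, 3/5), Interval.open(54/7, 95/2))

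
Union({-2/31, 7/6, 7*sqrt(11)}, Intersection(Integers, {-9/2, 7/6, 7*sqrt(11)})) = {-2/31, 7/6, 7*sqrt(11)}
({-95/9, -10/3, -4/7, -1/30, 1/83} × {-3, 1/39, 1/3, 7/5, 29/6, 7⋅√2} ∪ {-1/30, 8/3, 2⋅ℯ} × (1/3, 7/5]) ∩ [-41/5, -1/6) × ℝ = {-10/3, -4/7} × {-3, 1/39, 1/3, 7/5, 29/6, 7⋅√2}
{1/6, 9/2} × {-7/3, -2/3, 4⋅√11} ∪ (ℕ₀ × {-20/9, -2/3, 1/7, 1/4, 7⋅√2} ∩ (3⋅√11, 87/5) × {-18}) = {1/6, 9/2} × {-7/3, -2/3, 4⋅√11}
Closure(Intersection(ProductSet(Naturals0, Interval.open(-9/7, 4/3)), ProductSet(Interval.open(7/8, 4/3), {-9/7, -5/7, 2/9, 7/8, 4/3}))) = ProductSet(Range(1, 2, 1), {-5/7, 2/9, 7/8})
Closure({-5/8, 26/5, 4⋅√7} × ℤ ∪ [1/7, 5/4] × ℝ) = ([1/7, 5/4] × ℝ) ∪ ({-5/8, 26/5, 4⋅√7} × ℤ)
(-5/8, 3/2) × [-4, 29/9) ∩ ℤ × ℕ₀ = {0, 1} × {0, 1, 2, 3}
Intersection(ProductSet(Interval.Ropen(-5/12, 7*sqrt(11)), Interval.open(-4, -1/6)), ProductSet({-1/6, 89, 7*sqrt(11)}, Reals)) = ProductSet({-1/6}, Interval.open(-4, -1/6))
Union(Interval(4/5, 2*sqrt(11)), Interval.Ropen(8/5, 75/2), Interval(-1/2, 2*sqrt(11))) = Interval.Ropen(-1/2, 75/2)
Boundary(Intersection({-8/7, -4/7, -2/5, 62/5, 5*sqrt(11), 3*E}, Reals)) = {-8/7, -4/7, -2/5, 62/5, 5*sqrt(11), 3*E}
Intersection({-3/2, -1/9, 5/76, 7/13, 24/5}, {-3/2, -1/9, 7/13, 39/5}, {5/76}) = EmptySet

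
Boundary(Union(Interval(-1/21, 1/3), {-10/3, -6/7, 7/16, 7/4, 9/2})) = {-10/3, -6/7, -1/21, 1/3, 7/16, 7/4, 9/2}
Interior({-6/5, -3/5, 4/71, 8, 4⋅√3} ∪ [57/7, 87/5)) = (57/7, 87/5)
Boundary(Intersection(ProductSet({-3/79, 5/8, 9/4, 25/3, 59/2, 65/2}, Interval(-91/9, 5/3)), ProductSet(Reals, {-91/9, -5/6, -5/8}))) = ProductSet({-3/79, 5/8, 9/4, 25/3, 59/2, 65/2}, {-91/9, -5/6, -5/8})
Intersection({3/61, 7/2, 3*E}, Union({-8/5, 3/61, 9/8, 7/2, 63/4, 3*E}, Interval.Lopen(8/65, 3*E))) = {3/61, 7/2, 3*E}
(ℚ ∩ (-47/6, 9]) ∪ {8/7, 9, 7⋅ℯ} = {7⋅ℯ} ∪ (ℚ ∩ (-47/6, 9])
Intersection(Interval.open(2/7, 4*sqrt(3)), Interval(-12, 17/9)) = Interval.Lopen(2/7, 17/9)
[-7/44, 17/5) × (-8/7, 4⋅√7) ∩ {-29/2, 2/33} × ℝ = {2/33} × (-8/7, 4⋅√7)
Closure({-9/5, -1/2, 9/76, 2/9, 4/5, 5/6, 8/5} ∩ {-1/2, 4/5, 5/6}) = {-1/2, 4/5, 5/6}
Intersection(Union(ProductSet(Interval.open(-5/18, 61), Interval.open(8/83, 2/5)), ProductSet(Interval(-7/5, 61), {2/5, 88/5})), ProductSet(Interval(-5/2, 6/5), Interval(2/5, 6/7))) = ProductSet(Interval(-7/5, 6/5), {2/5})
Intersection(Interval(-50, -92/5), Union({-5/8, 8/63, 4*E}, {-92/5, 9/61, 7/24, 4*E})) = {-92/5}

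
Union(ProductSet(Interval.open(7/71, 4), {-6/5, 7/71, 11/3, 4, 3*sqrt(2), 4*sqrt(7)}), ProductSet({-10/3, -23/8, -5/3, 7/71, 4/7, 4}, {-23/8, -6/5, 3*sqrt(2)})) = Union(ProductSet({-10/3, -23/8, -5/3, 7/71, 4/7, 4}, {-23/8, -6/5, 3*sqrt(2)}), ProductSet(Interval.open(7/71, 4), {-6/5, 7/71, 11/3, 4, 3*sqrt(2), 4*sqrt(7)}))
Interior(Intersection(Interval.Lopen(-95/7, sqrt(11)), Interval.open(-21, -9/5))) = Interval.open(-95/7, -9/5)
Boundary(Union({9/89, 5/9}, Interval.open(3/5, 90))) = {9/89, 5/9, 3/5, 90}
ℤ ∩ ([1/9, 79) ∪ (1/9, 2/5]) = {1, 2, …, 78}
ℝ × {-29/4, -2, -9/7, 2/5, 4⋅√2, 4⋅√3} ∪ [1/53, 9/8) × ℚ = ([1/53, 9/8) × ℚ) ∪ (ℝ × {-29/4, -2, -9/7, 2/5, 4⋅√2, 4⋅√3})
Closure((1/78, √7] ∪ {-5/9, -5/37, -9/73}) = {-5/9, -5/37, -9/73} ∪ [1/78, √7]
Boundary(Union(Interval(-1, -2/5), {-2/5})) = {-1, -2/5}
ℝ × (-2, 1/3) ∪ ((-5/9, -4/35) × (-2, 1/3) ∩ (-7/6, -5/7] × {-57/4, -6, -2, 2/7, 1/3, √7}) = ℝ × (-2, 1/3)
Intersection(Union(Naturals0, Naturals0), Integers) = Naturals0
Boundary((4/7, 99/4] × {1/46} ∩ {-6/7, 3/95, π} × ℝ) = {π} × {1/46}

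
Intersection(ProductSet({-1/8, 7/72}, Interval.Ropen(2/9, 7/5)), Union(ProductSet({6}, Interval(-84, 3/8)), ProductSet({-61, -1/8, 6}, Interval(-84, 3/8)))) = ProductSet({-1/8}, Interval(2/9, 3/8))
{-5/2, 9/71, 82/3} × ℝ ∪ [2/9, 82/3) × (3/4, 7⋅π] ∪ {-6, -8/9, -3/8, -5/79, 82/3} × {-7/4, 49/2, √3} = ({-5/2, 9/71, 82/3} × ℝ) ∪ ({-6, -8/9, -3/8, -5/79, 82/3} × {-7/4, 49/2, √3}) ∪ ([2/9, 82/3) × (3/4, 7⋅π])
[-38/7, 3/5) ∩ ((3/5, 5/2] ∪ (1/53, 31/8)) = (1/53, 3/5)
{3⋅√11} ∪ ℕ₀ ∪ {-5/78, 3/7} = {-5/78, 3/7, 3⋅√11} ∪ ℕ₀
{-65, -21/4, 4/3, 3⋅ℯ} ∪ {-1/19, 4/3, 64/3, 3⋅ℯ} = {-65, -21/4, -1/19, 4/3, 64/3, 3⋅ℯ}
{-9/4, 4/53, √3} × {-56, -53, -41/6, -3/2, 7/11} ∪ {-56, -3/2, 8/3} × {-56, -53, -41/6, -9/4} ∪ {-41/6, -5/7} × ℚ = ({-41/6, -5/7} × ℚ) ∪ ({-56, -3/2, 8/3} × {-56, -53, -41/6, -9/4}) ∪ ({-9/4, 4/53, √3} × {-56, -53, -41/6, -3/2, 7/11})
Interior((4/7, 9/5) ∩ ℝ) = (4/7, 9/5)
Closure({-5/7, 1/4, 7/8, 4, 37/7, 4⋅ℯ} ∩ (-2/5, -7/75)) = ∅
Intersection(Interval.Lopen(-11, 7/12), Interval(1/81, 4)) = Interval(1/81, 7/12)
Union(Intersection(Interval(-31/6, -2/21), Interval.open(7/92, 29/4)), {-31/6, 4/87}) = {-31/6, 4/87}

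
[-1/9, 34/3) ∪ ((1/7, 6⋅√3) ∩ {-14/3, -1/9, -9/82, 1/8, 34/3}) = [-1/9, 34/3)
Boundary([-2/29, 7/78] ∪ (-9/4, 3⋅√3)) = {-9/4, 3⋅√3}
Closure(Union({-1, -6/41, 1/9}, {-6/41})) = {-1, -6/41, 1/9}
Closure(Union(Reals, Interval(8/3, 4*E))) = Interval(-oo, oo)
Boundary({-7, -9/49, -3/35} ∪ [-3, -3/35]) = {-7, -3, -3/35}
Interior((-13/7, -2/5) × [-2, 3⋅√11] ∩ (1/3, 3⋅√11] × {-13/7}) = ∅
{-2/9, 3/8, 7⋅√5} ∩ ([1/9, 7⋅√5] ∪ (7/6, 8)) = {3/8, 7⋅√5}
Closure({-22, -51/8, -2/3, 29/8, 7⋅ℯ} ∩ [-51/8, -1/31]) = {-51/8, -2/3}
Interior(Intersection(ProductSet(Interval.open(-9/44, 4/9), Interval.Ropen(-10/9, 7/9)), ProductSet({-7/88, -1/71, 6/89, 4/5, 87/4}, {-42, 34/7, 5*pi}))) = EmptySet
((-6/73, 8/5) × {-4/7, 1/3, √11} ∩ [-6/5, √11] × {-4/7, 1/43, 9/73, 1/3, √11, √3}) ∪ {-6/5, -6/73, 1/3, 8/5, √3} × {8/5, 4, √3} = ((-6/73, 8/5) × {-4/7, 1/3, √11}) ∪ ({-6/5, -6/73, 1/3, 8/5, √3} × {8/5, 4, √3})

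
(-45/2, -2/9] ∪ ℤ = ℤ ∪ (-45/2, -2/9]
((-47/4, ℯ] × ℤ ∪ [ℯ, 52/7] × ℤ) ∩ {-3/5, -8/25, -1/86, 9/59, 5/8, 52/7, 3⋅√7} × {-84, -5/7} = {-3/5, -8/25, -1/86, 9/59, 5/8, 52/7} × {-84}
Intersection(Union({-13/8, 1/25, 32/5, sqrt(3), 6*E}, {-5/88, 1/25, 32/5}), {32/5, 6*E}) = {32/5, 6*E}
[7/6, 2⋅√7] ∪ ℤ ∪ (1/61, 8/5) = ℤ ∪ (1/61, 2⋅√7]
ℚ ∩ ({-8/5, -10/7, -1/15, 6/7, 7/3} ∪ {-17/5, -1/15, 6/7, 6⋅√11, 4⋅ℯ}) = {-17/5, -8/5, -10/7, -1/15, 6/7, 7/3}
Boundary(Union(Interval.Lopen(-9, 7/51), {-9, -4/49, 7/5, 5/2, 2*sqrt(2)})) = {-9, 7/51, 7/5, 5/2, 2*sqrt(2)}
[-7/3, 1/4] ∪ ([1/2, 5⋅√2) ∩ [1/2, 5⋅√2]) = [-7/3, 1/4] ∪ [1/2, 5⋅√2)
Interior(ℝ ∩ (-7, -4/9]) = (-7, -4/9)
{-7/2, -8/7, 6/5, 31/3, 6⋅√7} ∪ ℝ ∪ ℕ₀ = ℝ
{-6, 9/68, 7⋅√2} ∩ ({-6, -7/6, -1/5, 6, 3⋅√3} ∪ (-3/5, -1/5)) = {-6}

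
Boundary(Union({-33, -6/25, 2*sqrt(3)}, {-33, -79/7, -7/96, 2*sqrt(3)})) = {-33, -79/7, -6/25, -7/96, 2*sqrt(3)}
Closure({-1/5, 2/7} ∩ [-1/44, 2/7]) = {2/7}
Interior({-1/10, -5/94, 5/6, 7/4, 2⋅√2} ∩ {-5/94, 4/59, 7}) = ∅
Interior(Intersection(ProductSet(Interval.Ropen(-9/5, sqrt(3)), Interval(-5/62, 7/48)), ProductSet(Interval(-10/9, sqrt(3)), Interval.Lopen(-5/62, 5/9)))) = ProductSet(Interval.open(-10/9, sqrt(3)), Interval.open(-5/62, 7/48))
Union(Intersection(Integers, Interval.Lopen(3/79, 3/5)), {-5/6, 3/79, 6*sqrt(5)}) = {-5/6, 3/79, 6*sqrt(5)}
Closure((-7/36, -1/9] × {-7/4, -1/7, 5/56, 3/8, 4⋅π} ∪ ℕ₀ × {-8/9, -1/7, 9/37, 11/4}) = (ℕ₀ × {-8/9, -1/7, 9/37, 11/4}) ∪ ([-7/36, -1/9] × {-7/4, -1/7, 5/56, 3/8, 4⋅π})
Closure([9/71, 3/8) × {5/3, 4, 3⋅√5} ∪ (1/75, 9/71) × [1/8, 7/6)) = ({1/75, 9/71} × [1/8, 7/6]) ∪ ([1/75, 9/71] × {1/8, 7/6}) ∪ ((1/75, 9/71) × [1/8, 7/6)) ∪ ([9/71, 3/8] × {5/3, 4, 3⋅√5})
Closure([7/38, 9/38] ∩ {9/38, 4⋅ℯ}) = {9/38}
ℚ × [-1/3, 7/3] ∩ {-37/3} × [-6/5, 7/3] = {-37/3} × [-1/3, 7/3]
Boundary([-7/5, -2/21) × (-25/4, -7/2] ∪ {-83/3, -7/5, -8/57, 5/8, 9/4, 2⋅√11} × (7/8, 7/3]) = ({-7/5, -2/21} × [-25/4, -7/2]) ∪ ([-7/5, -2/21] × {-25/4, -7/2}) ∪ ({-83/3, -7/5, -8/57, 5/8, 9/4, 2⋅√11} × [7/8, 7/3])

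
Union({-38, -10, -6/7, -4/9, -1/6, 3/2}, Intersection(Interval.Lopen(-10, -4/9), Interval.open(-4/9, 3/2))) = {-38, -10, -6/7, -4/9, -1/6, 3/2}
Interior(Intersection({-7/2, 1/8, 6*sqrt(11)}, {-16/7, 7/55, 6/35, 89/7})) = EmptySet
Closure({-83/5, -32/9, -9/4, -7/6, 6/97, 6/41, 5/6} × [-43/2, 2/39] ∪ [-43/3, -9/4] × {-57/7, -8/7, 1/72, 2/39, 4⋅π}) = ({-83/5, -32/9, -9/4, -7/6, 6/97, 6/41, 5/6} × [-43/2, 2/39]) ∪ ([-43/3, -9/4] × {-57/7, -8/7, 1/72, 2/39, 4⋅π})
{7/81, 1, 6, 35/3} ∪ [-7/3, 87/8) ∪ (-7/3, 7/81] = [-7/3, 87/8) ∪ {35/3}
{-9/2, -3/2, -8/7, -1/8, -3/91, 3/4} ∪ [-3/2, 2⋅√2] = {-9/2} ∪ [-3/2, 2⋅√2]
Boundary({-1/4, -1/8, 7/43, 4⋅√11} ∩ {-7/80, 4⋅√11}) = {4⋅√11}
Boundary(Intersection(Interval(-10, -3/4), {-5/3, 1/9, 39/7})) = {-5/3}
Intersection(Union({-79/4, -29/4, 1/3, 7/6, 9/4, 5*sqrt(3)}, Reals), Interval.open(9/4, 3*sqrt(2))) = Interval.open(9/4, 3*sqrt(2))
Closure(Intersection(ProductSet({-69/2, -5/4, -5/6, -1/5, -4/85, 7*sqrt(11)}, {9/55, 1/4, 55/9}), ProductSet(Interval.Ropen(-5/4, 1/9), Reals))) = ProductSet({-5/4, -5/6, -1/5, -4/85}, {9/55, 1/4, 55/9})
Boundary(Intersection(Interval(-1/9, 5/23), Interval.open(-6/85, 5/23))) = {-6/85, 5/23}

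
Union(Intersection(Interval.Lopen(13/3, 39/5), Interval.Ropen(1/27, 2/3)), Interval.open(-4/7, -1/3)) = Interval.open(-4/7, -1/3)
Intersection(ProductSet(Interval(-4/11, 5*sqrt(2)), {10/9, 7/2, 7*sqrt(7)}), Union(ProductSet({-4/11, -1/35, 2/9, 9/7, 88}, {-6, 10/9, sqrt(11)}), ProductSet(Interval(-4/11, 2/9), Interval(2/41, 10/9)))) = ProductSet(Union({9/7}, Interval(-4/11, 2/9)), {10/9})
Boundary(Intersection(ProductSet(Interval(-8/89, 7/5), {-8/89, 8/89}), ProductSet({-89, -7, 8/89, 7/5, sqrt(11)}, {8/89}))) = ProductSet({8/89, 7/5}, {8/89})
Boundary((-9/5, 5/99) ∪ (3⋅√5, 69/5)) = {-9/5, 5/99, 69/5, 3⋅√5}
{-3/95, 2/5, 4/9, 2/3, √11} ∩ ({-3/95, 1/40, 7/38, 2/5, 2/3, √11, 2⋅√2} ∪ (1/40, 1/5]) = {-3/95, 2/5, 2/3, √11}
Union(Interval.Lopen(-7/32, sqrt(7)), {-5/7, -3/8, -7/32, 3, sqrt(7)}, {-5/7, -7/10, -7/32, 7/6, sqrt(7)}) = Union({-5/7, -7/10, -3/8, 3}, Interval(-7/32, sqrt(7)))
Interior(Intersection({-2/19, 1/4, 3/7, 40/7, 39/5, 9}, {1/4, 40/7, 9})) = EmptySet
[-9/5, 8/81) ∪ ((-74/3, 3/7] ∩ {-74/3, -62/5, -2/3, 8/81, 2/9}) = {-62/5, 2/9} ∪ [-9/5, 8/81]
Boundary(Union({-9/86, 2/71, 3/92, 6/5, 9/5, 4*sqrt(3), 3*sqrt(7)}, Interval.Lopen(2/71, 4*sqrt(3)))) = {-9/86, 2/71, 4*sqrt(3), 3*sqrt(7)}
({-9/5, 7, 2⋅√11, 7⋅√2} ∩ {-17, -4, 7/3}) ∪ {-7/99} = {-7/99}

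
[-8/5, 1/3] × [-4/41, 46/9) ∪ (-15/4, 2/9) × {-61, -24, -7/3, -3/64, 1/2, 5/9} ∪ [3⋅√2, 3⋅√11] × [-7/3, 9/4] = ([-8/5, 1/3] × [-4/41, 46/9)) ∪ ((-15/4, 2/9) × {-61, -24, -7/3, -3/64, 1/2, 5/9}) ∪ ([3⋅√2, 3⋅√11] × [-7/3, 9/4])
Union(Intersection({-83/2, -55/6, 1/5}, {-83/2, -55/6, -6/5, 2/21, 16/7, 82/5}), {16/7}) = {-83/2, -55/6, 16/7}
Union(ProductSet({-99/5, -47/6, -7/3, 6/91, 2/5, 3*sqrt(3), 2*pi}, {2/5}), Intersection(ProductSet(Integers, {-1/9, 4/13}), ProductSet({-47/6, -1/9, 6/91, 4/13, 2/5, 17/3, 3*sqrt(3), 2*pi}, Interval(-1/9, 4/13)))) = ProductSet({-99/5, -47/6, -7/3, 6/91, 2/5, 3*sqrt(3), 2*pi}, {2/5})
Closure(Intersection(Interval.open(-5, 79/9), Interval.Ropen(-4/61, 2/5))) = Interval(-4/61, 2/5)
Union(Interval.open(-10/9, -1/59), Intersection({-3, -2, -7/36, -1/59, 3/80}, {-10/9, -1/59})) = Interval.Lopen(-10/9, -1/59)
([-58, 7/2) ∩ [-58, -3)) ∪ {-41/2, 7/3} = [-58, -3) ∪ {7/3}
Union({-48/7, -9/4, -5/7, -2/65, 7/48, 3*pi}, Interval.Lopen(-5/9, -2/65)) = Union({-48/7, -9/4, -5/7, 7/48, 3*pi}, Interval.Lopen(-5/9, -2/65))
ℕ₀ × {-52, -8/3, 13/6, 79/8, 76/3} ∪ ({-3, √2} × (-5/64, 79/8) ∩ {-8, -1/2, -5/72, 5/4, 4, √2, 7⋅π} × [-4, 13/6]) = (ℕ₀ × {-52, -8/3, 13/6, 79/8, 76/3}) ∪ ({√2} × (-5/64, 13/6])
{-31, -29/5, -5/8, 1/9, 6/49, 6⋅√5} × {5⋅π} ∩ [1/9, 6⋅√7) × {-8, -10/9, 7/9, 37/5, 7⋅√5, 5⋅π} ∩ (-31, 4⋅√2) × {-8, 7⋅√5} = ∅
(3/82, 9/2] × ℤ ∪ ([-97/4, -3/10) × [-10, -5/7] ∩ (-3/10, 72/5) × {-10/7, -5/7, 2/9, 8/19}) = (3/82, 9/2] × ℤ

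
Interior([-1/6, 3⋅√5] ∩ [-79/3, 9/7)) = (-1/6, 9/7)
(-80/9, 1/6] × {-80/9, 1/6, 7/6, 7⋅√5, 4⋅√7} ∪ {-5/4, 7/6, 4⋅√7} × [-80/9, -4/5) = ({-5/4, 7/6, 4⋅√7} × [-80/9, -4/5)) ∪ ((-80/9, 1/6] × {-80/9, 1/6, 7/6, 7⋅√5, 4⋅√7})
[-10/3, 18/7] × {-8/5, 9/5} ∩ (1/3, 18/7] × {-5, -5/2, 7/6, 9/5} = (1/3, 18/7] × {9/5}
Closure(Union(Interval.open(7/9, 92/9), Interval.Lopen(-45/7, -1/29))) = Union(Interval(-45/7, -1/29), Interval(7/9, 92/9))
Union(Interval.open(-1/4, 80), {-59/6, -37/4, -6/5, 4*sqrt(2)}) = Union({-59/6, -37/4, -6/5}, Interval.open(-1/4, 80))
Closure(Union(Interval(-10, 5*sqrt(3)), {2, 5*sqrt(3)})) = Interval(-10, 5*sqrt(3))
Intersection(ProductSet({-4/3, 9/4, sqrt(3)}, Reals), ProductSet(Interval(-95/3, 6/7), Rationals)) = ProductSet({-4/3}, Rationals)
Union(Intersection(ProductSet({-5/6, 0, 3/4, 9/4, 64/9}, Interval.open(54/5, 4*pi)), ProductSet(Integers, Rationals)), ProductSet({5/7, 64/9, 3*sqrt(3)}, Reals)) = Union(ProductSet({0}, Intersection(Interval.open(54/5, 4*pi), Rationals)), ProductSet({5/7, 64/9, 3*sqrt(3)}, Reals))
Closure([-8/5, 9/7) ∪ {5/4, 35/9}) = [-8/5, 9/7] ∪ {35/9}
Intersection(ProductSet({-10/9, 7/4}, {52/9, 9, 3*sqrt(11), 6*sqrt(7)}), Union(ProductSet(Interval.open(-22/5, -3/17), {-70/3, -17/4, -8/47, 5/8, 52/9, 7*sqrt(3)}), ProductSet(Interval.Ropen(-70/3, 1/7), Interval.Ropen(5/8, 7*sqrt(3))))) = ProductSet({-10/9}, {52/9, 9, 3*sqrt(11)})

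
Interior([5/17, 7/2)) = (5/17, 7/2)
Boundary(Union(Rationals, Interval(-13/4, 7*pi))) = Union(Interval(-oo, -13/4), Interval(7*pi, oo))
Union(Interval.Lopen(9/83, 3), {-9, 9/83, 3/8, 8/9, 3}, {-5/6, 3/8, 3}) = Union({-9, -5/6}, Interval(9/83, 3))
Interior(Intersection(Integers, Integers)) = EmptySet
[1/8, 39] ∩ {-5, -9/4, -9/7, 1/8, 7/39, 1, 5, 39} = {1/8, 7/39, 1, 5, 39}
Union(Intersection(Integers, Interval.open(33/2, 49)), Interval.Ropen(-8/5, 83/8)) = Union(Interval.Ropen(-8/5, 83/8), Range(17, 49, 1))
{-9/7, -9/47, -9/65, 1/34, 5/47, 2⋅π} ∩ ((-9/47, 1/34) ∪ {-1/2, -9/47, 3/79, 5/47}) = {-9/47, -9/65, 5/47}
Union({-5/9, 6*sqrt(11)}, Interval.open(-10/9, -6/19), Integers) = Union({6*sqrt(11)}, Integers, Interval.open(-10/9, -6/19))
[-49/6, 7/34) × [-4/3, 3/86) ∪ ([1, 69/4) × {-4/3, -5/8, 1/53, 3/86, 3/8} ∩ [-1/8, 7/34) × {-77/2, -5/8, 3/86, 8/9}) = [-49/6, 7/34) × [-4/3, 3/86)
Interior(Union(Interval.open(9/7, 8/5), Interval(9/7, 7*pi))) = Interval.open(9/7, 7*pi)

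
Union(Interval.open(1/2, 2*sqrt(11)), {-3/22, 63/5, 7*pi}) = Union({-3/22, 63/5, 7*pi}, Interval.open(1/2, 2*sqrt(11)))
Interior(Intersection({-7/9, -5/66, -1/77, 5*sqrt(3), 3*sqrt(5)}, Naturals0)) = EmptySet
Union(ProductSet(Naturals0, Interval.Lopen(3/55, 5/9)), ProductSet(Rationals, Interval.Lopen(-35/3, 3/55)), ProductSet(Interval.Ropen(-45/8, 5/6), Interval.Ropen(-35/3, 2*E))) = Union(ProductSet(Interval.Ropen(-45/8, 5/6), Interval.Ropen(-35/3, 2*E)), ProductSet(Naturals0, Interval.Lopen(3/55, 5/9)), ProductSet(Rationals, Interval.Lopen(-35/3, 3/55)))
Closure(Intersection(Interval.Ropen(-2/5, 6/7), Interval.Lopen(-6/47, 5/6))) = Interval(-6/47, 5/6)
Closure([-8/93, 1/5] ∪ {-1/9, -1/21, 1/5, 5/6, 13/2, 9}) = {-1/9, 5/6, 13/2, 9} ∪ [-8/93, 1/5]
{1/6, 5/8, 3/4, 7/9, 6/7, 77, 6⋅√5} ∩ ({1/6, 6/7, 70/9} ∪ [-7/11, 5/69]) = {1/6, 6/7}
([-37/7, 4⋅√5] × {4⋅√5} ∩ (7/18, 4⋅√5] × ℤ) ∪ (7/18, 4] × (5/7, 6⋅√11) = (7/18, 4] × (5/7, 6⋅√11)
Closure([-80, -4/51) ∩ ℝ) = [-80, -4/51]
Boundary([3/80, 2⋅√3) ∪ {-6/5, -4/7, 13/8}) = {-6/5, -4/7, 3/80, 2⋅√3}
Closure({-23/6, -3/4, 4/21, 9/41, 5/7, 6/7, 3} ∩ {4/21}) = {4/21}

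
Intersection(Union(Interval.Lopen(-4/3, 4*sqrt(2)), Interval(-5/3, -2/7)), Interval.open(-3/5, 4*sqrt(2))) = Interval.open(-3/5, 4*sqrt(2))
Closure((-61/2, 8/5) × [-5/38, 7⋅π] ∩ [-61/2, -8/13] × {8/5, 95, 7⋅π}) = [-61/2, -8/13] × {8/5, 7⋅π}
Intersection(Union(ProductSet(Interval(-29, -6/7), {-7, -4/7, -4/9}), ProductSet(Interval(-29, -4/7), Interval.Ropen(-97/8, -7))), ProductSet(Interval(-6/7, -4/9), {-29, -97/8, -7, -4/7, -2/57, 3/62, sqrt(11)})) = Union(ProductSet({-6/7}, {-7, -4/7}), ProductSet(Interval(-6/7, -4/7), {-97/8}))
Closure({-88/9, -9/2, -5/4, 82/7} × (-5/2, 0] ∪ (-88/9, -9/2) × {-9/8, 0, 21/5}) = ([-88/9, -9/2] × {-9/8, 0, 21/5}) ∪ ({-88/9, -9/2, -5/4, 82/7} × [-5/2, 0])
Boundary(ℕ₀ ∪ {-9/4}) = {-9/4} ∪ ℕ₀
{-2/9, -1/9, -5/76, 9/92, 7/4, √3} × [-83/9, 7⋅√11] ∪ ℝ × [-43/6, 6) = (ℝ × [-43/6, 6)) ∪ ({-2/9, -1/9, -5/76, 9/92, 7/4, √3} × [-83/9, 7⋅√11])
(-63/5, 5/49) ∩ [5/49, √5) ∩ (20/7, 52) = ∅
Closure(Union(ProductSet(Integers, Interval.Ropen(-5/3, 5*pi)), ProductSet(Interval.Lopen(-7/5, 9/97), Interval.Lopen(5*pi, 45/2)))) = Union(ProductSet({-7/5, 9/97}, Interval(5*pi, 45/2)), ProductSet(Integers, Interval(-5/3, 5*pi)), ProductSet(Interval(-7/5, 9/97), {45/2, 5*pi}), ProductSet(Interval.Lopen(-7/5, 9/97), Interval.Lopen(5*pi, 45/2)))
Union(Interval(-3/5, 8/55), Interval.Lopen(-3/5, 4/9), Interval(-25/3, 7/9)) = Interval(-25/3, 7/9)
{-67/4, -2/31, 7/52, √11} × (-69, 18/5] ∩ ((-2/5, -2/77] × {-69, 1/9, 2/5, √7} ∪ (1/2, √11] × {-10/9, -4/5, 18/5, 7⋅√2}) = ({-2/31} × {1/9, 2/5, √7}) ∪ ({√11} × {-10/9, -4/5, 18/5})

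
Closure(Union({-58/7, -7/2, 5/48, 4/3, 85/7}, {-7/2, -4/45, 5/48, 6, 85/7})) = {-58/7, -7/2, -4/45, 5/48, 4/3, 6, 85/7}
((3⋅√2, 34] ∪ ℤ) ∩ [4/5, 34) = {1, 2, …, 33} ∪ (3⋅√2, 34)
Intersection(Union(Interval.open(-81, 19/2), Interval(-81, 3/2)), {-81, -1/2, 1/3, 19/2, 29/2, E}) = {-81, -1/2, 1/3, E}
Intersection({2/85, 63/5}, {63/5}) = {63/5}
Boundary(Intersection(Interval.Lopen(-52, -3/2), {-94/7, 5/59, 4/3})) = {-94/7}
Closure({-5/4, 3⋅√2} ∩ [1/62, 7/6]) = ∅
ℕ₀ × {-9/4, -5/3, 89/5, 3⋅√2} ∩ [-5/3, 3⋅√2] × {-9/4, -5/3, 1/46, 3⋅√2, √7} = {0, 1, …, 4} × {-9/4, -5/3, 3⋅√2}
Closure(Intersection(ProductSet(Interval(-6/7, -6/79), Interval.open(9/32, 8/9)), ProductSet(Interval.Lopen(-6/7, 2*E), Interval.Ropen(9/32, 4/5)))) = Union(ProductSet({-6/7, -6/79}, Interval(9/32, 4/5)), ProductSet(Interval(-6/7, -6/79), {9/32, 4/5}), ProductSet(Interval.Lopen(-6/7, -6/79), Interval.open(9/32, 4/5)))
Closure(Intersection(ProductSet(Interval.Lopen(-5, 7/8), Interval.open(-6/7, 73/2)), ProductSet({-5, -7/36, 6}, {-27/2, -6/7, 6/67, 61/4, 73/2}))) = ProductSet({-7/36}, {6/67, 61/4})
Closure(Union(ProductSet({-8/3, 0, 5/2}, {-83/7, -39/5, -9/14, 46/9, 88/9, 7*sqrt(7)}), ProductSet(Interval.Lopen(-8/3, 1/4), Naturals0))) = Union(ProductSet({-8/3, 0, 5/2}, {-83/7, -39/5, -9/14, 46/9, 88/9, 7*sqrt(7)}), ProductSet(Interval(-8/3, 1/4), Naturals0))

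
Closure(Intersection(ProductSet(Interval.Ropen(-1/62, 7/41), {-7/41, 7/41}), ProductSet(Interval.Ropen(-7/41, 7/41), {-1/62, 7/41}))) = ProductSet(Interval(-1/62, 7/41), {7/41})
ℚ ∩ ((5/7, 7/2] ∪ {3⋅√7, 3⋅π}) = ℚ ∩ (5/7, 7/2]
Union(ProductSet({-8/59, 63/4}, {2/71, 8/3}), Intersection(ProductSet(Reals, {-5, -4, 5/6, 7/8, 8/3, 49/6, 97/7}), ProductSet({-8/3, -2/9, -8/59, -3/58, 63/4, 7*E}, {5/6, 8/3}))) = Union(ProductSet({-8/59, 63/4}, {2/71, 8/3}), ProductSet({-8/3, -2/9, -8/59, -3/58, 63/4, 7*E}, {5/6, 8/3}))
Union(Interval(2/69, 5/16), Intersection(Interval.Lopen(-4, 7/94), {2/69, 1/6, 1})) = Interval(2/69, 5/16)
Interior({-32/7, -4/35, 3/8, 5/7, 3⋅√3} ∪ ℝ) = ℝ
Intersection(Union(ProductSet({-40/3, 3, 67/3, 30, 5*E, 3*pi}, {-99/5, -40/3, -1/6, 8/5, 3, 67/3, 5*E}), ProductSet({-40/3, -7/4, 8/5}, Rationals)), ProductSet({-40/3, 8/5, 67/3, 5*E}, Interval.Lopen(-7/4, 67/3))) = Union(ProductSet({-40/3, 8/5}, Intersection(Interval.Lopen(-7/4, 67/3), Rationals)), ProductSet({-40/3, 67/3, 5*E}, {-1/6, 8/5, 3, 67/3, 5*E}))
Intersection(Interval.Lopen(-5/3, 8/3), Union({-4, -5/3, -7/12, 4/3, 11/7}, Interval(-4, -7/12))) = Union({4/3, 11/7}, Interval.Lopen(-5/3, -7/12))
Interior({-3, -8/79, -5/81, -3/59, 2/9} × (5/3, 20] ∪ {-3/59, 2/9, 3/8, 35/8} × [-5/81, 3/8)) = ∅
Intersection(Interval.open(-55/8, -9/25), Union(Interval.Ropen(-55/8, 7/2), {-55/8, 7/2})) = Interval.open(-55/8, -9/25)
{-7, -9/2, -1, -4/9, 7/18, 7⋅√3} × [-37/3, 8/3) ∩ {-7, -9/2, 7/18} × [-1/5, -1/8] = {-7, -9/2, 7/18} × [-1/5, -1/8]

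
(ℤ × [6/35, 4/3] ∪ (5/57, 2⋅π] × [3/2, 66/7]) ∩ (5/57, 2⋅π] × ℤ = ({1, 2, …, 6} × {1}) ∪ ((5/57, 2⋅π] × {2, 3, …, 9})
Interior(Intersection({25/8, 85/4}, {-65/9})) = EmptySet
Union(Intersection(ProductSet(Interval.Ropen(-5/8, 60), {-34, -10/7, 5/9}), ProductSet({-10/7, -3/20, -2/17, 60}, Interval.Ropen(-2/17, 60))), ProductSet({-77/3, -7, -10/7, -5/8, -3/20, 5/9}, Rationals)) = Union(ProductSet({-3/20, -2/17}, {5/9}), ProductSet({-77/3, -7, -10/7, -5/8, -3/20, 5/9}, Rationals))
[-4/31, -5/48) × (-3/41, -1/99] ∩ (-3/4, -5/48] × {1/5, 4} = ∅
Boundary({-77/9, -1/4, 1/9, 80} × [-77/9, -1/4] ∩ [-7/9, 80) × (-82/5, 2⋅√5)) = {-1/4, 1/9} × [-77/9, -1/4]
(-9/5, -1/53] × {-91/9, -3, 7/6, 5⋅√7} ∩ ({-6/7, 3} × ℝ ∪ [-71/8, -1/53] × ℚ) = ((-9/5, -1/53] × {-91/9, -3, 7/6}) ∪ ({-6/7} × {-91/9, -3, 7/6, 5⋅√7})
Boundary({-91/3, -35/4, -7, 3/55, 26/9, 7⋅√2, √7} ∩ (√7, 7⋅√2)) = {26/9}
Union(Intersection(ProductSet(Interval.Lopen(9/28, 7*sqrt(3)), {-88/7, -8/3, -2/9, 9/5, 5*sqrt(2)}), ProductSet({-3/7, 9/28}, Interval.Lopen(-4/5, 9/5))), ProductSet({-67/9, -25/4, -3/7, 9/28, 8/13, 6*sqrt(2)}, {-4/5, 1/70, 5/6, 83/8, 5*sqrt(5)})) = ProductSet({-67/9, -25/4, -3/7, 9/28, 8/13, 6*sqrt(2)}, {-4/5, 1/70, 5/6, 83/8, 5*sqrt(5)})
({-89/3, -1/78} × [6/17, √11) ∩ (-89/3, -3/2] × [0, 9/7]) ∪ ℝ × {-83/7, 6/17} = ℝ × {-83/7, 6/17}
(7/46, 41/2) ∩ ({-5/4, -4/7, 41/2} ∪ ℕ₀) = {1, 2, …, 20}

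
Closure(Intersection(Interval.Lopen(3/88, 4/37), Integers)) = EmptySet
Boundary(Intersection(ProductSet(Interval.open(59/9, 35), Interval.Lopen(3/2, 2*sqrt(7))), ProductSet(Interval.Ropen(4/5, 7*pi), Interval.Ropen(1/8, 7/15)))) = EmptySet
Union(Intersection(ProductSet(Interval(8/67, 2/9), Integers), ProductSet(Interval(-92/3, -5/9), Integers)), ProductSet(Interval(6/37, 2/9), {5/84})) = ProductSet(Interval(6/37, 2/9), {5/84})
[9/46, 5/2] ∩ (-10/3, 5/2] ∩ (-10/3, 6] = [9/46, 5/2]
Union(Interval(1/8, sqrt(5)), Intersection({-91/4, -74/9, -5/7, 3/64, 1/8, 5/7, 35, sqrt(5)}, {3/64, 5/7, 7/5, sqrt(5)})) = Union({3/64}, Interval(1/8, sqrt(5)))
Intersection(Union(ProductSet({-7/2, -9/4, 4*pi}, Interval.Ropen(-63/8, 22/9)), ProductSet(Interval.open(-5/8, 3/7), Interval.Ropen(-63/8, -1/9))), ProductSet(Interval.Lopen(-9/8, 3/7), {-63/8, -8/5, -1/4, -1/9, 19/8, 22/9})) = ProductSet(Interval.open(-5/8, 3/7), {-63/8, -8/5, -1/4})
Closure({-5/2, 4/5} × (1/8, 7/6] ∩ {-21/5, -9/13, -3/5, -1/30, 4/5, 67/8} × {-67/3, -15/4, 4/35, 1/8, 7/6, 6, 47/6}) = {4/5} × {7/6}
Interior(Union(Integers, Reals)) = Reals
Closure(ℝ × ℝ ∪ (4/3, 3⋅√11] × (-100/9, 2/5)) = ℝ × ℝ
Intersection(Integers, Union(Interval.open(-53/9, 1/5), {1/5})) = Range(-5, 1, 1)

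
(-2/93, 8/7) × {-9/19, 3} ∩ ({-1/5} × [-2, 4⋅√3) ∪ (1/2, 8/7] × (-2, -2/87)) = (1/2, 8/7) × {-9/19}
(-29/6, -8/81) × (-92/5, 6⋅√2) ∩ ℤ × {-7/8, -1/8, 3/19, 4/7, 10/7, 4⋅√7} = {-4, -3, -2, -1} × {-7/8, -1/8, 3/19, 4/7, 10/7}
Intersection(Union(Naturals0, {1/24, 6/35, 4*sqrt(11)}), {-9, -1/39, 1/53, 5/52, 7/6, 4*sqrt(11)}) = {4*sqrt(11)}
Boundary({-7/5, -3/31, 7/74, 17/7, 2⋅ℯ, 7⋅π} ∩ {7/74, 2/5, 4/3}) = {7/74}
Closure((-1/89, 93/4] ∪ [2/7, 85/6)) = [-1/89, 93/4]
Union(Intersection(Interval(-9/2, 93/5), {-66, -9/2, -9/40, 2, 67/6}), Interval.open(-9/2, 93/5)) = Interval.Ropen(-9/2, 93/5)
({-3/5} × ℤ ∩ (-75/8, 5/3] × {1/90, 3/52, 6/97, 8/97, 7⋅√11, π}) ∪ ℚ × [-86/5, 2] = ℚ × [-86/5, 2]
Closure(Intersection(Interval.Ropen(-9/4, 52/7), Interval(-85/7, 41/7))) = Interval(-9/4, 41/7)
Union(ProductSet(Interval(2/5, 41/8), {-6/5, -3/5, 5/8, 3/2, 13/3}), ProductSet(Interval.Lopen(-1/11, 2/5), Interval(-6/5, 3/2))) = Union(ProductSet(Interval.Lopen(-1/11, 2/5), Interval(-6/5, 3/2)), ProductSet(Interval(2/5, 41/8), {-6/5, -3/5, 5/8, 3/2, 13/3}))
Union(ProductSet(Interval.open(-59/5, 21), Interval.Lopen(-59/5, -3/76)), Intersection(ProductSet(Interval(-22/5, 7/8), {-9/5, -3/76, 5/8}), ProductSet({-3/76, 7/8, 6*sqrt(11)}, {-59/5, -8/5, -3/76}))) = ProductSet(Interval.open(-59/5, 21), Interval.Lopen(-59/5, -3/76))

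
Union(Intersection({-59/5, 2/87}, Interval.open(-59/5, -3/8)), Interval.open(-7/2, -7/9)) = Interval.open(-7/2, -7/9)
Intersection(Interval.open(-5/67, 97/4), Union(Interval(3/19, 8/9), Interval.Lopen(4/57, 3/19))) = Interval.Lopen(4/57, 8/9)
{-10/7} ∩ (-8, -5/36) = {-10/7}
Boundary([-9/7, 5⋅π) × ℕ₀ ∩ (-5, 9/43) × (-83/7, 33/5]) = [-9/7, 9/43] × {0, 1, …, 6}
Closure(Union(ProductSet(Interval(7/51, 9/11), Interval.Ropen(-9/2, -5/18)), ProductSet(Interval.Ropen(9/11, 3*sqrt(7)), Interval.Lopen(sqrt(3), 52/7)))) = Union(ProductSet({9/11, 3*sqrt(7)}, Interval(sqrt(3), 52/7)), ProductSet(Interval(7/51, 9/11), Interval(-9/2, -5/18)), ProductSet(Interval(9/11, 3*sqrt(7)), {52/7, sqrt(3)}), ProductSet(Interval.Ropen(9/11, 3*sqrt(7)), Interval.Lopen(sqrt(3), 52/7)))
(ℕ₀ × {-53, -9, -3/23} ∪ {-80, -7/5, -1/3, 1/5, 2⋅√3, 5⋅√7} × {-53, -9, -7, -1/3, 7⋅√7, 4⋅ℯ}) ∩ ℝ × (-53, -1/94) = (ℕ₀ × {-9, -3/23}) ∪ ({-80, -7/5, -1/3, 1/5, 2⋅√3, 5⋅√7} × {-9, -7, -1/3})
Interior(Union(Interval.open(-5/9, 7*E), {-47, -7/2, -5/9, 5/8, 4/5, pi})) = Interval.open(-5/9, 7*E)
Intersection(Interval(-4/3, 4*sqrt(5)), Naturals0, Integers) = Range(0, 9, 1)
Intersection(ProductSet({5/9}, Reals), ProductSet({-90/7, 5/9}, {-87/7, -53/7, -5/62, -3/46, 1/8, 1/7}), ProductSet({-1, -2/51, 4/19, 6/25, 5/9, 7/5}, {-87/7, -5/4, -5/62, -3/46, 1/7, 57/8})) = ProductSet({5/9}, {-87/7, -5/62, -3/46, 1/7})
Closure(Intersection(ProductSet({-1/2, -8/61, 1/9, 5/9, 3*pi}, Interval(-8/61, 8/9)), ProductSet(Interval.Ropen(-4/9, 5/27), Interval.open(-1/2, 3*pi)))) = ProductSet({-8/61, 1/9}, Interval(-8/61, 8/9))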